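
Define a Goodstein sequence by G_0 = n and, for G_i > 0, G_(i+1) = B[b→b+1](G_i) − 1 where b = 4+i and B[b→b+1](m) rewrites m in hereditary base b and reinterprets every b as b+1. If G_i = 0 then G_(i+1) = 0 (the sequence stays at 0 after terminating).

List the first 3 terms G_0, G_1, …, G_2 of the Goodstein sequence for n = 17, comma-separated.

17, 25, 35

step 0: 17 = 4^2 + 1; sub 5 for 4: 5^2 + 1; = 26; G_1 = 26−1 = 25
step 1: 25 = 5^2; sub 6 for 5: 6^2; = 36; G_2 = 36−1 = 35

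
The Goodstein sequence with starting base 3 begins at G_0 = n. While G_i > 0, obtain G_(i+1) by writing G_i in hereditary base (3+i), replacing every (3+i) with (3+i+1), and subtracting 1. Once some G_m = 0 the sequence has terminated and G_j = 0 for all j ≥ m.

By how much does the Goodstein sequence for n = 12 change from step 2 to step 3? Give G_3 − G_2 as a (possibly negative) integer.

10

(0) 12|_3 = 3^2 + 3 ↦ 4^2 + 4|_4 = 20 ⇒ 19
(1) 19|_4 = 4^2 + 3 ↦ 5^2 + 3|_5 = 28 ⇒ 27
(2) 27|_5 = 5^2 + 2 ↦ 6^2 + 2|_6 = 38 ⇒ 37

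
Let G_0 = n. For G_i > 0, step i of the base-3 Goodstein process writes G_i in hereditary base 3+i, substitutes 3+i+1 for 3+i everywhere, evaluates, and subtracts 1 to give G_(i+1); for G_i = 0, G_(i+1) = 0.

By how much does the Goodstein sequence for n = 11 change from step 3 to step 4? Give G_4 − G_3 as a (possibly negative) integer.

4

11 —HB3→ 3^2 + 2 —bump→ 4^2 + 2 = 18 —(−1)→ 17
17 —HB4→ 4^2 + 1 —bump→ 5^2 + 1 = 26 —(−1)→ 25
25 —HB5→ 5^2 —bump→ 6^2 = 36 —(−1)→ 35
35 —HB6→ 5·6 + 5 —bump→ 5·7 + 5 = 40 —(−1)→ 39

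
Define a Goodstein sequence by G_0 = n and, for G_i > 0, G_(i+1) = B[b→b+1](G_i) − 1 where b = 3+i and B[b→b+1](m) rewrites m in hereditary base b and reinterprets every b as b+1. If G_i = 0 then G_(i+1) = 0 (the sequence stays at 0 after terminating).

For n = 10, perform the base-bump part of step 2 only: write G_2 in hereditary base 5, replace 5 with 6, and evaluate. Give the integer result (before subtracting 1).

10 —HB3→ 3^2 + 1 —bump→ 4^2 + 1 = 17 —(−1)→ 16
16 —HB4→ 4^2 —bump→ 5^2 = 25 —(−1)→ 24
24 —HB5→ 4·5 + 4 —bump→ 4·6 + 4 = 28 —(−1)→ 27

28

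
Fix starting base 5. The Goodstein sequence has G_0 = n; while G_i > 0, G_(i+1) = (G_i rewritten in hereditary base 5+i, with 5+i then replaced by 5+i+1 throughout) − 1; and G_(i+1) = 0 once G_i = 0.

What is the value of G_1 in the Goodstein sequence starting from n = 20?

step 0: 20 = 4·5; sub 6 for 5: 4·6; = 24; G_1 = 24−1 = 23
step 1: 23 = 3·6 + 5; sub 7 for 6: 3·7 + 5; = 26; G_2 = 26−1 = 25

23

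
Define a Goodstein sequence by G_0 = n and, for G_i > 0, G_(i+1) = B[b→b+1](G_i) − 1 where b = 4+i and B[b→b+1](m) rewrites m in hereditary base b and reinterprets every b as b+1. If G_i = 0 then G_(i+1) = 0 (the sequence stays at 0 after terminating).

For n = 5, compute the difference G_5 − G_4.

-1

i=0: 5 = 4 + 1 (b=4); 4→5: 5 + 1 = 6; 6−1 = 5
i=1: 5 = 5 (b=5); 5→6: 6 = 6; 6−1 = 5
i=2: 5 = 5 (b=6); 6→7: 5 = 5; 5−1 = 4
i=3: 4 = 4 (b=7); 7→8: 4 = 4; 4−1 = 3
i=4: 3 = 3 (b=8); 8→9: 3 = 3; 3−1 = 2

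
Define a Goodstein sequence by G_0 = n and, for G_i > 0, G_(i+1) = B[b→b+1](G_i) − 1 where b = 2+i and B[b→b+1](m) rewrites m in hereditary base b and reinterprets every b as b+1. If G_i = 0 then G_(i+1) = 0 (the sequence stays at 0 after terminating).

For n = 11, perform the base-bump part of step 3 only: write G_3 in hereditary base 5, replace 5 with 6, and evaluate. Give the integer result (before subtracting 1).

step 0: 11 = 2^(2 + 1) + 2 + 1; sub 3 for 2: 3^(3 + 1) + 3 + 1; = 85; G_1 = 85−1 = 84
step 1: 84 = 3^(3 + 1) + 3; sub 4 for 3: 4^(4 + 1) + 4; = 1028; G_2 = 1028−1 = 1027
step 2: 1027 = 4^(4 + 1) + 3; sub 5 for 4: 5^(5 + 1) + 3; = 15628; G_3 = 15628−1 = 15627
step 3: 15627 = 5^(5 + 1) + 2; sub 6 for 5: 6^(6 + 1) + 2; = 279938; G_4 = 279938−1 = 279937

279938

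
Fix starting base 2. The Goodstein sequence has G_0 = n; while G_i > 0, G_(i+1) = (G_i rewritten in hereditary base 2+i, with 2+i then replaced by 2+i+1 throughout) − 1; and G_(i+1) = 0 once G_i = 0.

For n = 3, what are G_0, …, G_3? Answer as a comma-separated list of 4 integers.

3 —HB2→ 2 + 1 —bump→ 3 + 1 = 4 —(−1)→ 3
3 —HB3→ 3 —bump→ 4 = 4 —(−1)→ 3
3 —HB4→ 3 —bump→ 3 = 3 —(−1)→ 2

3, 3, 3, 2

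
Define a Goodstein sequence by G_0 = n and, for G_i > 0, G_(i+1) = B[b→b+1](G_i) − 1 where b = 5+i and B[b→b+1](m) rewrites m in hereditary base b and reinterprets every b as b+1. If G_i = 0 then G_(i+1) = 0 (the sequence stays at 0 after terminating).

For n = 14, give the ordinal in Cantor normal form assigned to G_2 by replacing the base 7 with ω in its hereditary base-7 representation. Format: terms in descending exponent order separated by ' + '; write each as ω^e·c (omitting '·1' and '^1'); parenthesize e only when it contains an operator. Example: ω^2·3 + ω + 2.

ω·2 + 2

(0) 14|_5 = 2·5 + 4 ↦ 2·6 + 4|_6 = 16 ⇒ 15
(1) 15|_6 = 2·6 + 3 ↦ 2·7 + 3|_7 = 17 ⇒ 16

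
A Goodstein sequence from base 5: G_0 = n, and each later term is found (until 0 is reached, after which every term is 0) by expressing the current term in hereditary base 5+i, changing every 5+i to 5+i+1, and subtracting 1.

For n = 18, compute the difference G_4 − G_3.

2

(0) 18|_5 = 3·5 + 3 ↦ 3·6 + 3|_6 = 21 ⇒ 20
(1) 20|_6 = 3·6 + 2 ↦ 3·7 + 2|_7 = 23 ⇒ 22
(2) 22|_7 = 3·7 + 1 ↦ 3·8 + 1|_8 = 25 ⇒ 24
(3) 24|_8 = 3·8 ↦ 3·9|_9 = 27 ⇒ 26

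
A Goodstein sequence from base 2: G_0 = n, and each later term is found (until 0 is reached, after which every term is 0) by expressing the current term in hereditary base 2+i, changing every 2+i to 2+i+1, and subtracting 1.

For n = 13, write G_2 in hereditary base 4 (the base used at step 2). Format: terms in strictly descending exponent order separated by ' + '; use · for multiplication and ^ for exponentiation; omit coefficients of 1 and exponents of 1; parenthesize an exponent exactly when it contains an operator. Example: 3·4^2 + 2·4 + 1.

4^(4 + 1) + 3·4^3 + 3·4^2 + 3·4 + 3

step 0: 13 = 2^(2 + 1) + 2^2 + 1; sub 3 for 2: 3^(3 + 1) + 3^3 + 1; = 109; G_1 = 109−1 = 108
step 1: 108 = 3^(3 + 1) + 3^3; sub 4 for 3: 4^(4 + 1) + 4^4; = 1280; G_2 = 1280−1 = 1279
step 2: 1279 = 4^(4 + 1) + 3·4^3 + 3·4^2 + 3·4 + 3; sub 5 for 4: 5^(5 + 1) + 3·5^3 + 3·5^2 + 3·5 + 3; = 16093; G_3 = 16093−1 = 16092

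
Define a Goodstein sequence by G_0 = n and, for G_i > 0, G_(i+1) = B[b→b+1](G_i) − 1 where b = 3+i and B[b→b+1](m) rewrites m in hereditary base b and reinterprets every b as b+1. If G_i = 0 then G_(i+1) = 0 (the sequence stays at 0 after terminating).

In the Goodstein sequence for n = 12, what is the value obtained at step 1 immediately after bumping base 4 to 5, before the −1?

base 3: 12 = 3^2 + 3; at 4: 4^2 + 4 = 20; next = 19
base 4: 19 = 4^2 + 3; at 5: 5^2 + 3 = 28; next = 27

28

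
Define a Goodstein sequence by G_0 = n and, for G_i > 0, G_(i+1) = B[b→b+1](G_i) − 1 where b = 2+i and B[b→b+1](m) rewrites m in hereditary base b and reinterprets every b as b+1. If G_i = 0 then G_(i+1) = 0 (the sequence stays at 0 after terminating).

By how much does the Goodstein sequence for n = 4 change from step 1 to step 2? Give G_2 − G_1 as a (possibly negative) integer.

base 2: 4 = 2^2; at 3: 3^3 = 27; next = 26
base 3: 26 = 2·3^2 + 2·3 + 2; at 4: 2·4^2 + 2·4 + 2 = 42; next = 41

15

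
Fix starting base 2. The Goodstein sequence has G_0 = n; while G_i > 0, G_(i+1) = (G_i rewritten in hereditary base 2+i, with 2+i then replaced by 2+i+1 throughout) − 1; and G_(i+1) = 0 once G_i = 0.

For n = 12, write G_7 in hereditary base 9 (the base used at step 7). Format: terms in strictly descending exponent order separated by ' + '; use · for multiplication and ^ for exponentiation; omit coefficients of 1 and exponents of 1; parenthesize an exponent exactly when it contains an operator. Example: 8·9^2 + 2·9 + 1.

9^(9 + 1) + 2·9^2 + 9 + 2

G_0=12  [base 2] 2^(2 + 1) + 2^2  →[2↦3]→  3^(3 + 1) + 3^3 = 108  −1 ⇒ G_1=107
G_1=107  [base 3] 3^(3 + 1) + 2·3^2 + 2·3 + 2  →[3↦4]→  4^(4 + 1) + 2·4^2 + 2·4 + 2 = 1066  −1 ⇒ G_2=1065
G_2=1065  [base 4] 4^(4 + 1) + 2·4^2 + 2·4 + 1  →[4↦5]→  5^(5 + 1) + 2·5^2 + 2·5 + 1 = 15686  −1 ⇒ G_3=15685
G_3=15685  [base 5] 5^(5 + 1) + 2·5^2 + 2·5  →[5↦6]→  6^(6 + 1) + 2·6^2 + 2·6 = 280020  −1 ⇒ G_4=280019
G_4=280019  [base 6] 6^(6 + 1) + 2·6^2 + 6 + 5  →[6↦7]→  7^(7 + 1) + 2·7^2 + 7 + 5 = 5764911  −1 ⇒ G_5=5764910
G_5=5764910  [base 7] 7^(7 + 1) + 2·7^2 + 7 + 4  →[7↦8]→  8^(8 + 1) + 2·8^2 + 8 + 4 = 134217868  −1 ⇒ G_6=134217867
G_6=134217867  [base 8] 8^(8 + 1) + 2·8^2 + 8 + 3  →[8↦9]→  9^(9 + 1) + 2·9^2 + 9 + 3 = 3486784575  −1 ⇒ G_7=3486784574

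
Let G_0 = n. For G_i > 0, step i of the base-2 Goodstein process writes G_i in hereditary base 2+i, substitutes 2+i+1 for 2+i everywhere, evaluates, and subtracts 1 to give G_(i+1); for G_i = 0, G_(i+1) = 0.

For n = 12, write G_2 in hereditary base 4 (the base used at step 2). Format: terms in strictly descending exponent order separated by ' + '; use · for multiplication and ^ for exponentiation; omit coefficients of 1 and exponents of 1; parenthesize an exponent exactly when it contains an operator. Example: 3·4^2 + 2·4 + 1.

4^(4 + 1) + 2·4^2 + 2·4 + 1

[0] 12 ≡ 2^(2 + 1) + 2^2 (base 2). Lift 3: 108. −1: 107.
[1] 107 ≡ 3^(3 + 1) + 2·3^2 + 2·3 + 2 (base 3). Lift 4: 1066. −1: 1065.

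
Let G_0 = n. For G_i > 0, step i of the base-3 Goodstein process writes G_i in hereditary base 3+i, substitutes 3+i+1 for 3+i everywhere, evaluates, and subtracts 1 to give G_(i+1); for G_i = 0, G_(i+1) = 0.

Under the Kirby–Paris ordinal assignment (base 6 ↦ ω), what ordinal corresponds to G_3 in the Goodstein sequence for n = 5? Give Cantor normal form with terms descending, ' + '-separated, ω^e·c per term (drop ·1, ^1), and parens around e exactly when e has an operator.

5

i=0: 5 = 3 + 2 (b=3); 3→4: 4 + 2 = 6; 6−1 = 5
i=1: 5 = 4 + 1 (b=4); 4→5: 5 + 1 = 6; 6−1 = 5
i=2: 5 = 5 (b=5); 5→6: 6 = 6; 6−1 = 5
i=3: 5 = 5 (b=6); 6→7: 5 = 5; 5−1 = 4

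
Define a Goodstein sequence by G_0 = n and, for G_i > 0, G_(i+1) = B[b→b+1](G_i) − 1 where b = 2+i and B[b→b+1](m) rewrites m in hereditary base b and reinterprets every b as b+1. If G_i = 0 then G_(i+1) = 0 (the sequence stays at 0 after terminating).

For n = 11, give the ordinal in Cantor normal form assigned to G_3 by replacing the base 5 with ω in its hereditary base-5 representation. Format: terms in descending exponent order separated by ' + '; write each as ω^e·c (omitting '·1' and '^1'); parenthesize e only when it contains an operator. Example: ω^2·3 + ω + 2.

11 —HB2→ 2^(2 + 1) + 2 + 1 —bump→ 3^(3 + 1) + 3 + 1 = 85 —(−1)→ 84
84 —HB3→ 3^(3 + 1) + 3 —bump→ 4^(4 + 1) + 4 = 1028 —(−1)→ 1027
1027 —HB4→ 4^(4 + 1) + 3 —bump→ 5^(5 + 1) + 3 = 15628 —(−1)→ 15627
15627 —HB5→ 5^(5 + 1) + 2 —bump→ 6^(6 + 1) + 2 = 279938 —(−1)→ 279937

ω^(ω + 1) + 2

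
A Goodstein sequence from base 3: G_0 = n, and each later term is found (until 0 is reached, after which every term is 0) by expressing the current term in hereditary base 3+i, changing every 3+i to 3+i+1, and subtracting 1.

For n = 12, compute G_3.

37

[0] 12 ≡ 3^2 + 3 (base 3). Lift 4: 20. −1: 19.
[1] 19 ≡ 4^2 + 3 (base 4). Lift 5: 28. −1: 27.
[2] 27 ≡ 5^2 + 2 (base 5). Lift 6: 38. −1: 37.
[3] 37 ≡ 6^2 + 1 (base 6). Lift 7: 50. −1: 49.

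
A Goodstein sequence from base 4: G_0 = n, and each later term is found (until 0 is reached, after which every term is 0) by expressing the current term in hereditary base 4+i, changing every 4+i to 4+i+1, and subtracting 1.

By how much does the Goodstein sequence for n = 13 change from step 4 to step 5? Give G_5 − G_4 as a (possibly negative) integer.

1

13 —HB4→ 3·4 + 1 —bump→ 3·5 + 1 = 16 —(−1)→ 15
15 —HB5→ 3·5 —bump→ 3·6 = 18 —(−1)→ 17
17 —HB6→ 2·6 + 5 —bump→ 2·7 + 5 = 19 —(−1)→ 18
18 —HB7→ 2·7 + 4 —bump→ 2·8 + 4 = 20 —(−1)→ 19
19 —HB8→ 2·8 + 3 —bump→ 2·9 + 3 = 21 —(−1)→ 20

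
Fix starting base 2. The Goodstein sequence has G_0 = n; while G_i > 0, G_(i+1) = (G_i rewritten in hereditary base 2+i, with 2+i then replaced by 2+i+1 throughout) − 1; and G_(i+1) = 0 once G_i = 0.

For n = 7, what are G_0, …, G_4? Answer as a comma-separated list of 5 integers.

7, 30, 259, 3127, 46657

G_0=7  [base 2] 2^2 + 2 + 1  →[2↦3]→  3^3 + 3 + 1 = 31  −1 ⇒ G_1=30
G_1=30  [base 3] 3^3 + 3  →[3↦4]→  4^4 + 4 = 260  −1 ⇒ G_2=259
G_2=259  [base 4] 4^4 + 3  →[4↦5]→  5^5 + 3 = 3128  −1 ⇒ G_3=3127
G_3=3127  [base 5] 5^5 + 2  →[5↦6]→  6^6 + 2 = 46658  −1 ⇒ G_4=46657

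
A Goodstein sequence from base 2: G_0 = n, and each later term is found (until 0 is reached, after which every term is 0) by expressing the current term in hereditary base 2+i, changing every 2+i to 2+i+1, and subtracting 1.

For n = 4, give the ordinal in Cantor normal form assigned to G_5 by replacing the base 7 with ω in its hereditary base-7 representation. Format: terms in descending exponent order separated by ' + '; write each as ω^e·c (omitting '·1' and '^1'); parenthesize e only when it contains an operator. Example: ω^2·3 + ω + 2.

ω^2·2 + ω + 4

[0] 4 ≡ 2^2 (base 2). Lift 3: 27. −1: 26.
[1] 26 ≡ 2·3^2 + 2·3 + 2 (base 3). Lift 4: 42. −1: 41.
[2] 41 ≡ 2·4^2 + 2·4 + 1 (base 4). Lift 5: 61. −1: 60.
[3] 60 ≡ 2·5^2 + 2·5 (base 5). Lift 6: 84. −1: 83.
[4] 83 ≡ 2·6^2 + 6 + 5 (base 6). Lift 7: 110. −1: 109.
[5] 109 ≡ 2·7^2 + 7 + 4 (base 7). Lift 8: 140. −1: 139.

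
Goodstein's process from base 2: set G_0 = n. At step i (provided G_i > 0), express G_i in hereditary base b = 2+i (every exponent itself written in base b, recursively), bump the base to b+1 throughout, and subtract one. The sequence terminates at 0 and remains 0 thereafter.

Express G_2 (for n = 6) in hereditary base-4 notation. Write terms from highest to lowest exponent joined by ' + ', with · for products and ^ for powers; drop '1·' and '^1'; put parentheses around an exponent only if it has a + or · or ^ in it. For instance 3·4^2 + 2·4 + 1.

4^4 + 1

(0) 6|_2 = 2^2 + 2 ↦ 3^3 + 3|_3 = 30 ⇒ 29
(1) 29|_3 = 3^3 + 2 ↦ 4^4 + 2|_4 = 258 ⇒ 257
(2) 257|_4 = 4^4 + 1 ↦ 5^5 + 1|_5 = 3126 ⇒ 3125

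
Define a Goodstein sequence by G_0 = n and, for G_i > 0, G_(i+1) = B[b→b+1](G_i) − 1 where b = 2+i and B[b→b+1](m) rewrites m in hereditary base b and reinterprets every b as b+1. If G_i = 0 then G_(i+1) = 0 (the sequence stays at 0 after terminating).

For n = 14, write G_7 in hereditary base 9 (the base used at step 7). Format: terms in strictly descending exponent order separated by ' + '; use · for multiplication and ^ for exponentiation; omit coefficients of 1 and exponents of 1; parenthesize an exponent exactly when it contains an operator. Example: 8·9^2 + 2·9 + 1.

G_0 = 14. HB_2(14) = 2^(2 + 1) + 2^2 + 2. Bump = 111. G_1 = 110.
G_1 = 110. HB_3(110) = 3^(3 + 1) + 3^3 + 2. Bump = 1282. G_2 = 1281.
G_2 = 1281. HB_4(1281) = 4^(4 + 1) + 4^4 + 1. Bump = 18751. G_3 = 18750.
G_3 = 18750. HB_5(18750) = 5^(5 + 1) + 5^5. Bump = 326592. G_4 = 326591.
G_4 = 326591. HB_6(326591) = 6^(6 + 1) + 5·6^5 + 5·6^4 + 5·6^3 + 5·6^2 + 5·6 + 5. Bump = 5862841. G_5 = 5862840.
G_5 = 5862840. HB_7(5862840) = 7^(7 + 1) + 5·7^5 + 5·7^4 + 5·7^3 + 5·7^2 + 5·7 + 4. Bump = 134404972. G_6 = 134404971.
G_6 = 134404971. HB_8(134404971) = 8^(8 + 1) + 5·8^5 + 5·8^4 + 5·8^3 + 5·8^2 + 5·8 + 3. Bump = 3487116549. G_7 = 3487116548.
G_7 = 3487116548. HB_9(3487116548) = 9^(9 + 1) + 5·9^5 + 5·9^4 + 5·9^3 + 5·9^2 + 5·9 + 2. Bump = 100000555552. G_8 = 100000555551.

9^(9 + 1) + 5·9^5 + 5·9^4 + 5·9^3 + 5·9^2 + 5·9 + 2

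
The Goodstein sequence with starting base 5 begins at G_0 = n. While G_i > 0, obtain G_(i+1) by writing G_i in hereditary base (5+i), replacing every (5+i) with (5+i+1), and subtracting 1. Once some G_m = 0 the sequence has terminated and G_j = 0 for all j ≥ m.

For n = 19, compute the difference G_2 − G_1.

G_0=19  [base 5] 3·5 + 4  →[5↦6]→  3·6 + 4 = 22  −1 ⇒ G_1=21
G_1=21  [base 6] 3·6 + 3  →[6↦7]→  3·7 + 3 = 24  −1 ⇒ G_2=23

2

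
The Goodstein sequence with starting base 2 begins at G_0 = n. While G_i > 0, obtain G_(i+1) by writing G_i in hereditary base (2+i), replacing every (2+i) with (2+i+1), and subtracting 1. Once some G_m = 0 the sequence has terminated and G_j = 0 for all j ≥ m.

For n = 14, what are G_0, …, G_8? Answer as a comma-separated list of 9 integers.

i=0: 14 = 2^(2 + 1) + 2^2 + 2 (b=2); 2→3: 3^(3 + 1) + 3^3 + 3 = 111; 111−1 = 110
i=1: 110 = 3^(3 + 1) + 3^3 + 2 (b=3); 3→4: 4^(4 + 1) + 4^4 + 2 = 1282; 1282−1 = 1281
i=2: 1281 = 4^(4 + 1) + 4^4 + 1 (b=4); 4→5: 5^(5 + 1) + 5^5 + 1 = 18751; 18751−1 = 18750
i=3: 18750 = 5^(5 + 1) + 5^5 (b=5); 5→6: 6^(6 + 1) + 6^6 = 326592; 326592−1 = 326591
i=4: 326591 = 6^(6 + 1) + 5·6^5 + 5·6^4 + 5·6^3 + 5·6^2 + 5·6 + 5 (b=6); 6→7: 7^(7 + 1) + 5·7^5 + 5·7^4 + 5·7^3 + 5·7^2 + 5·7 + 5 = 5862841; 5862841−1 = 5862840
i=5: 5862840 = 7^(7 + 1) + 5·7^5 + 5·7^4 + 5·7^3 + 5·7^2 + 5·7 + 4 (b=7); 7→8: 8^(8 + 1) + 5·8^5 + 5·8^4 + 5·8^3 + 5·8^2 + 5·8 + 4 = 134404972; 134404972−1 = 134404971
i=6: 134404971 = 8^(8 + 1) + 5·8^5 + 5·8^4 + 5·8^3 + 5·8^2 + 5·8 + 3 (b=8); 8→9: 9^(9 + 1) + 5·9^5 + 5·9^4 + 5·9^3 + 5·9^2 + 5·9 + 3 = 3487116549; 3487116549−1 = 3487116548
i=7: 3487116548 = 9^(9 + 1) + 5·9^5 + 5·9^4 + 5·9^3 + 5·9^2 + 5·9 + 2 (b=9); 9→10: 10^(10 + 1) + 5·10^5 + 5·10^4 + 5·10^3 + 5·10^2 + 5·10 + 2 = 100000555552; 100000555552−1 = 100000555551

14, 110, 1281, 18750, 326591, 5862840, 134404971, 3487116548, 100000555551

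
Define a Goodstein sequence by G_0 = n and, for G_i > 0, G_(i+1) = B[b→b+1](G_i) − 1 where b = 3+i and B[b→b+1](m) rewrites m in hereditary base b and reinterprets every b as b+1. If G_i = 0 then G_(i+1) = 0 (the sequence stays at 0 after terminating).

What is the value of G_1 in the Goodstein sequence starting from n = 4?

(0) 4|_3 = 3 + 1 ↦ 4 + 1|_4 = 5 ⇒ 4
(1) 4|_4 = 4 ↦ 5|_5 = 5 ⇒ 4

4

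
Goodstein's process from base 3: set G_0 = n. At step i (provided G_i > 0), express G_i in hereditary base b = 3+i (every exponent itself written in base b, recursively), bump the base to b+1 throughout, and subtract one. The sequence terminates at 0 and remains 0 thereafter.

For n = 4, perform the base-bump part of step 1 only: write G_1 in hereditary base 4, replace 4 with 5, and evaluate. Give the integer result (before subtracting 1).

5

[0] 4 ≡ 3 + 1 (base 3). Lift 4: 5. −1: 4.
[1] 4 ≡ 4 (base 4). Lift 5: 5. −1: 4.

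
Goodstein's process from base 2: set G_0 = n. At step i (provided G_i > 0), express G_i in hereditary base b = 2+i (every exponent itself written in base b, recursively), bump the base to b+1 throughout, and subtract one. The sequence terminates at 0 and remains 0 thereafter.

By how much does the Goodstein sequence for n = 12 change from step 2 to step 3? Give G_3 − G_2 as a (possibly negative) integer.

14620

G_0 = 12. HB_2(12) = 2^(2 + 1) + 2^2. Bump = 108. G_1 = 107.
G_1 = 107. HB_3(107) = 3^(3 + 1) + 2·3^2 + 2·3 + 2. Bump = 1066. G_2 = 1065.
G_2 = 1065. HB_4(1065) = 4^(4 + 1) + 2·4^2 + 2·4 + 1. Bump = 15686. G_3 = 15685.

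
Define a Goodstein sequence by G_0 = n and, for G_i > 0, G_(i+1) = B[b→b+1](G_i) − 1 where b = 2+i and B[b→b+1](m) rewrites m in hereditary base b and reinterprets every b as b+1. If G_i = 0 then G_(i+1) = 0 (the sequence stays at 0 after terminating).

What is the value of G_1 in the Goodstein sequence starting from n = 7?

30

(0) 7|_2 = 2^2 + 2 + 1 ↦ 3^3 + 3 + 1|_3 = 31 ⇒ 30
(1) 30|_3 = 3^3 + 3 ↦ 4^4 + 4|_4 = 260 ⇒ 259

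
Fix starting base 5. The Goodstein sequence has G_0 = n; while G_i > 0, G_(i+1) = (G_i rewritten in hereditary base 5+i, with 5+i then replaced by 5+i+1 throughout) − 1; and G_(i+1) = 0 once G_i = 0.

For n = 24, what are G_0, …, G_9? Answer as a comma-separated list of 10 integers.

24, 27, 30, 33, 36, 39, 41, 43, 45, 47

base 5: 24 = 4·5 + 4; at 6: 4·6 + 4 = 28; next = 27
base 6: 27 = 4·6 + 3; at 7: 4·7 + 3 = 31; next = 30
base 7: 30 = 4·7 + 2; at 8: 4·8 + 2 = 34; next = 33
base 8: 33 = 4·8 + 1; at 9: 4·9 + 1 = 37; next = 36
base 9: 36 = 4·9; at 10: 4·10 = 40; next = 39
base 10: 39 = 3·10 + 9; at 11: 3·11 + 9 = 42; next = 41
base 11: 41 = 3·11 + 8; at 12: 3·12 + 8 = 44; next = 43
base 12: 43 = 3·12 + 7; at 13: 3·13 + 7 = 46; next = 45
base 13: 45 = 3·13 + 6; at 14: 3·14 + 6 = 48; next = 47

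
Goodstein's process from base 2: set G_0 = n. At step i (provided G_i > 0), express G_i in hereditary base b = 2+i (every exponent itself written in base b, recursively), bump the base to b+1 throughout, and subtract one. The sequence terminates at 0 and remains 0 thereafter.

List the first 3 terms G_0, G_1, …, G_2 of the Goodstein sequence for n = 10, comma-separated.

[0] 10 ≡ 2^(2 + 1) + 2 (base 2). Lift 3: 84. −1: 83.
[1] 83 ≡ 3^(3 + 1) + 2 (base 3). Lift 4: 1026. −1: 1025.

10, 83, 1025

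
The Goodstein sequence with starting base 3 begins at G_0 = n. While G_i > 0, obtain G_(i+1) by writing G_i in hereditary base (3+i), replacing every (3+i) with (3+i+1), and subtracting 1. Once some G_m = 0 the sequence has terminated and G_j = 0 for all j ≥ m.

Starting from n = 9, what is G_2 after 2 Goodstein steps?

17

i=0: 9 = 3^2 (b=3); 3→4: 4^2 = 16; 16−1 = 15
i=1: 15 = 3·4 + 3 (b=4); 4→5: 3·5 + 3 = 18; 18−1 = 17
i=2: 17 = 3·5 + 2 (b=5); 5→6: 3·6 + 2 = 20; 20−1 = 19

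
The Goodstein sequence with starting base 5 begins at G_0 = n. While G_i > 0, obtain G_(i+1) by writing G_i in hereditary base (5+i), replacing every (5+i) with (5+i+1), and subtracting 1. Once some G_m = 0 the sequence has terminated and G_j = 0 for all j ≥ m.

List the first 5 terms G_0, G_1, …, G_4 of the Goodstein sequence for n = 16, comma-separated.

16, 18, 20, 21, 22

base 5: 16 = 3·5 + 1; at 6: 3·6 + 1 = 19; next = 18
base 6: 18 = 3·6; at 7: 3·7 = 21; next = 20
base 7: 20 = 2·7 + 6; at 8: 2·8 + 6 = 22; next = 21
base 8: 21 = 2·8 + 5; at 9: 2·9 + 5 = 23; next = 22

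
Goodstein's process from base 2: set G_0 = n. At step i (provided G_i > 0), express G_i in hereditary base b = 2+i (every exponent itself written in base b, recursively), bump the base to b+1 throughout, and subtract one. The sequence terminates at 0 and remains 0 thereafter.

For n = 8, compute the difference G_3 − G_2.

5757

G_0 = 8. HB_2(8) = 2^(2 + 1). Bump = 81. G_1 = 80.
G_1 = 80. HB_3(80) = 2·3^3 + 2·3^2 + 2·3 + 2. Bump = 554. G_2 = 553.
G_2 = 553. HB_4(553) = 2·4^4 + 2·4^2 + 2·4 + 1. Bump = 6311. G_3 = 6310.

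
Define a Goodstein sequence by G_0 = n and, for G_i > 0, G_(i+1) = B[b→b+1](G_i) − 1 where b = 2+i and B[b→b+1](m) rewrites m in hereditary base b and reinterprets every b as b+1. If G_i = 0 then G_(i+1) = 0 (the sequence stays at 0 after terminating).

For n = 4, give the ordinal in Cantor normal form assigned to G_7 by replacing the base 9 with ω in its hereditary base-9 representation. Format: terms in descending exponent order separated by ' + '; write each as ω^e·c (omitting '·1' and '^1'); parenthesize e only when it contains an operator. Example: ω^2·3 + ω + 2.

ω^2·2 + ω + 2

G_0=4  [base 2] 2^2  →[2↦3]→  3^3 = 27  −1 ⇒ G_1=26
G_1=26  [base 3] 2·3^2 + 2·3 + 2  →[3↦4]→  2·4^2 + 2·4 + 2 = 42  −1 ⇒ G_2=41
G_2=41  [base 4] 2·4^2 + 2·4 + 1  →[4↦5]→  2·5^2 + 2·5 + 1 = 61  −1 ⇒ G_3=60
G_3=60  [base 5] 2·5^2 + 2·5  →[5↦6]→  2·6^2 + 2·6 = 84  −1 ⇒ G_4=83
G_4=83  [base 6] 2·6^2 + 6 + 5  →[6↦7]→  2·7^2 + 7 + 5 = 110  −1 ⇒ G_5=109
G_5=109  [base 7] 2·7^2 + 7 + 4  →[7↦8]→  2·8^2 + 8 + 4 = 140  −1 ⇒ G_6=139
G_6=139  [base 8] 2·8^2 + 8 + 3  →[8↦9]→  2·9^2 + 9 + 3 = 174  −1 ⇒ G_7=173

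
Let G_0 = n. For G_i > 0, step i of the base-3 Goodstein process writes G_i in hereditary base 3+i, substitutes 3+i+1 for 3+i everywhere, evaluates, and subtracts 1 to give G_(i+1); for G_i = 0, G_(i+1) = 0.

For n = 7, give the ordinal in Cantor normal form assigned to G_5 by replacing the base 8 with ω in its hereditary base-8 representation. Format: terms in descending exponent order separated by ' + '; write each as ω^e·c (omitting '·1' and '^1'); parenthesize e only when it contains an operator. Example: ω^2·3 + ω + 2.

i=0: 7 = 2·3 + 1 (b=3); 3→4: 2·4 + 1 = 9; 9−1 = 8
i=1: 8 = 2·4 (b=4); 4→5: 2·5 = 10; 10−1 = 9
i=2: 9 = 5 + 4 (b=5); 5→6: 6 + 4 = 10; 10−1 = 9
i=3: 9 = 6 + 3 (b=6); 6→7: 7 + 3 = 10; 10−1 = 9
i=4: 9 = 7 + 2 (b=7); 7→8: 8 + 2 = 10; 10−1 = 9
i=5: 9 = 8 + 1 (b=8); 8→9: 9 + 1 = 10; 10−1 = 9

ω + 1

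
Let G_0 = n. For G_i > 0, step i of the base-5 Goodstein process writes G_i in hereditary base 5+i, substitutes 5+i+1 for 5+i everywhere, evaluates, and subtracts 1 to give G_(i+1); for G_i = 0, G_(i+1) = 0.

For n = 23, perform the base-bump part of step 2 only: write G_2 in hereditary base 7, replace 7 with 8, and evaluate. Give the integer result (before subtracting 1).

33

step 0: 23 = 4·5 + 3; sub 6 for 5: 4·6 + 3; = 27; G_1 = 27−1 = 26
step 1: 26 = 4·6 + 2; sub 7 for 6: 4·7 + 2; = 30; G_2 = 30−1 = 29
step 2: 29 = 4·7 + 1; sub 8 for 7: 4·8 + 1; = 33; G_3 = 33−1 = 32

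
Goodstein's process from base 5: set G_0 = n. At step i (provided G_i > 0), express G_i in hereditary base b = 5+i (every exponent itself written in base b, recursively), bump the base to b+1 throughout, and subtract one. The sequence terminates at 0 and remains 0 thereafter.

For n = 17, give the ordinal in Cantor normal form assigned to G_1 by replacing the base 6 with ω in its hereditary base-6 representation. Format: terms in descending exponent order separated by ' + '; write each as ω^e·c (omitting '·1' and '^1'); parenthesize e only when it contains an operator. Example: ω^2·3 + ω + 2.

ω·3 + 1

G_0=17  [base 5] 3·5 + 2  →[5↦6]→  3·6 + 2 = 20  −1 ⇒ G_1=19
G_1=19  [base 6] 3·6 + 1  →[6↦7]→  3·7 + 1 = 22  −1 ⇒ G_2=21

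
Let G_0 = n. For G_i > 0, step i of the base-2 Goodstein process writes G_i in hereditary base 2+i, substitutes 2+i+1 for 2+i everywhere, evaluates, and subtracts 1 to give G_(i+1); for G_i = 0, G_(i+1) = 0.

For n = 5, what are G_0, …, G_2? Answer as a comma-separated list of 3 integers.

i=0: 5 = 2^2 + 1 (b=2); 2→3: 3^3 + 1 = 28; 28−1 = 27
i=1: 27 = 3^3 (b=3); 3→4: 4^4 = 256; 256−1 = 255

5, 27, 255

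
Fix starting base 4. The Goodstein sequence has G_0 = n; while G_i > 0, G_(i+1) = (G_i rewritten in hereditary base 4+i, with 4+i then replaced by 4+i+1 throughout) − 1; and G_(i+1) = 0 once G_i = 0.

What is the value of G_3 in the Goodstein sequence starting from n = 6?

6

base 4: 6 = 4 + 2; at 5: 5 + 2 = 7; next = 6
base 5: 6 = 5 + 1; at 6: 6 + 1 = 7; next = 6
base 6: 6 = 6; at 7: 7 = 7; next = 6
base 7: 6 = 6; at 8: 6 = 6; next = 5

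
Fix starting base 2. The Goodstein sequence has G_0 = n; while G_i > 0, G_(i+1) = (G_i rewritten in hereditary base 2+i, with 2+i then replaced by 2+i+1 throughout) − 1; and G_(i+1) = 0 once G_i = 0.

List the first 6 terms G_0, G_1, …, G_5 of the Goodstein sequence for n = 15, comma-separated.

15, 111, 1283, 18752, 326593, 6588344

G_0=15  [base 2] 2^(2 + 1) + 2^2 + 2 + 1  →[2↦3]→  3^(3 + 1) + 3^3 + 3 + 1 = 112  −1 ⇒ G_1=111
G_1=111  [base 3] 3^(3 + 1) + 3^3 + 3  →[3↦4]→  4^(4 + 1) + 4^4 + 4 = 1284  −1 ⇒ G_2=1283
G_2=1283  [base 4] 4^(4 + 1) + 4^4 + 3  →[4↦5]→  5^(5 + 1) + 5^5 + 3 = 18753  −1 ⇒ G_3=18752
G_3=18752  [base 5] 5^(5 + 1) + 5^5 + 2  →[5↦6]→  6^(6 + 1) + 6^6 + 2 = 326594  −1 ⇒ G_4=326593
G_4=326593  [base 6] 6^(6 + 1) + 6^6 + 1  →[6↦7]→  7^(7 + 1) + 7^7 + 1 = 6588345  −1 ⇒ G_5=6588344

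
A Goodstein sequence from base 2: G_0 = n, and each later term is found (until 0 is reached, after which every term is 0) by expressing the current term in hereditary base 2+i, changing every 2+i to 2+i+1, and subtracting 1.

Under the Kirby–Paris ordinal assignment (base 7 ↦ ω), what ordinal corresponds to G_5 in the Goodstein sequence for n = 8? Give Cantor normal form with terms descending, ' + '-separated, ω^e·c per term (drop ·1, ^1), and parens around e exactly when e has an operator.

i=0: 8 = 2^(2 + 1) (b=2); 2→3: 3^(3 + 1) = 81; 81−1 = 80
i=1: 80 = 2·3^3 + 2·3^2 + 2·3 + 2 (b=3); 3→4: 2·4^4 + 2·4^2 + 2·4 + 2 = 554; 554−1 = 553
i=2: 553 = 2·4^4 + 2·4^2 + 2·4 + 1 (b=4); 4→5: 2·5^5 + 2·5^2 + 2·5 + 1 = 6311; 6311−1 = 6310
i=3: 6310 = 2·5^5 + 2·5^2 + 2·5 (b=5); 5→6: 2·6^6 + 2·6^2 + 2·6 = 93396; 93396−1 = 93395
i=4: 93395 = 2·6^6 + 2·6^2 + 6 + 5 (b=6); 6→7: 2·7^7 + 2·7^2 + 7 + 5 = 1647196; 1647196−1 = 1647195
i=5: 1647195 = 2·7^7 + 2·7^2 + 7 + 4 (b=7); 7→8: 2·8^8 + 2·8^2 + 8 + 4 = 33554572; 33554572−1 = 33554571

ω^ω·2 + ω^2·2 + ω + 4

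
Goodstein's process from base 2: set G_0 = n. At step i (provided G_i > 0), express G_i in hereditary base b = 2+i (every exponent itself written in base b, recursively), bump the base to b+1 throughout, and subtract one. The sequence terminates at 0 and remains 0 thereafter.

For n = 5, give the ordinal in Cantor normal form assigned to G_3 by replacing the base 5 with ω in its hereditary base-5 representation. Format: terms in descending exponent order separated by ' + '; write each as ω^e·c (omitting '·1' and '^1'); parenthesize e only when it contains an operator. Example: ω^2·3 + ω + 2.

ω^3·3 + ω^2·3 + ω·3 + 2

(0) 5|_2 = 2^2 + 1 ↦ 3^3 + 1|_3 = 28 ⇒ 27
(1) 27|_3 = 3^3 ↦ 4^4|_4 = 256 ⇒ 255
(2) 255|_4 = 3·4^3 + 3·4^2 + 3·4 + 3 ↦ 3·5^3 + 3·5^2 + 3·5 + 3|_5 = 468 ⇒ 467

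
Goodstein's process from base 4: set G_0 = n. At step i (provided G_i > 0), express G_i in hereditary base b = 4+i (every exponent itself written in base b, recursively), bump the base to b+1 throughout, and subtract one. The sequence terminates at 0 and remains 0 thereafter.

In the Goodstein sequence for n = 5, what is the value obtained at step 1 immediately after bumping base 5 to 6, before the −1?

6

base 4: 5 = 4 + 1; at 5: 5 + 1 = 6; next = 5
base 5: 5 = 5; at 6: 6 = 6; next = 5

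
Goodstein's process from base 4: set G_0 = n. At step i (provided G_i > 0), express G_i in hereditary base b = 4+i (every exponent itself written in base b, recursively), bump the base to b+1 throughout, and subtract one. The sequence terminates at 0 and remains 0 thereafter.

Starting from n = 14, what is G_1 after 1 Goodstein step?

[0] 14 ≡ 3·4 + 2 (base 4). Lift 5: 17. −1: 16.
[1] 16 ≡ 3·5 + 1 (base 5). Lift 6: 19. −1: 18.

16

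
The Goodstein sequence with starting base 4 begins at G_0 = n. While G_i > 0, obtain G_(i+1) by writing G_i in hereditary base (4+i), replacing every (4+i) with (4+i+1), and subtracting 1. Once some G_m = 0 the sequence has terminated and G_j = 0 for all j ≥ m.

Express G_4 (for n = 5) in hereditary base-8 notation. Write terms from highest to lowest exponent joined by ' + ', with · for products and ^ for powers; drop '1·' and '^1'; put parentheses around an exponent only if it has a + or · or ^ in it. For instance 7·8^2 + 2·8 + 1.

3

(0) 5|_4 = 4 + 1 ↦ 5 + 1|_5 = 6 ⇒ 5
(1) 5|_5 = 5 ↦ 6|_6 = 6 ⇒ 5
(2) 5|_6 = 5 ↦ 5|_7 = 5 ⇒ 4
(3) 4|_7 = 4 ↦ 4|_8 = 4 ⇒ 3
(4) 3|_8 = 3 ↦ 3|_9 = 3 ⇒ 2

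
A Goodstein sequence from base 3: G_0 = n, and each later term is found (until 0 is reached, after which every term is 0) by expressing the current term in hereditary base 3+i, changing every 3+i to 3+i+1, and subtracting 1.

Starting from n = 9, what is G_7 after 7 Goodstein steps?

i=0: 9 = 3^2 (b=3); 3→4: 4^2 = 16; 16−1 = 15
i=1: 15 = 3·4 + 3 (b=4); 4→5: 3·5 + 3 = 18; 18−1 = 17
i=2: 17 = 3·5 + 2 (b=5); 5→6: 3·6 + 2 = 20; 20−1 = 19
i=3: 19 = 3·6 + 1 (b=6); 6→7: 3·7 + 1 = 22; 22−1 = 21
i=4: 21 = 3·7 (b=7); 7→8: 3·8 = 24; 24−1 = 23
i=5: 23 = 2·8 + 7 (b=8); 8→9: 2·9 + 7 = 25; 25−1 = 24
i=6: 24 = 2·9 + 6 (b=9); 9→10: 2·10 + 6 = 26; 26−1 = 25
i=7: 25 = 2·10 + 5 (b=10); 10→11: 2·11 + 5 = 27; 27−1 = 26

25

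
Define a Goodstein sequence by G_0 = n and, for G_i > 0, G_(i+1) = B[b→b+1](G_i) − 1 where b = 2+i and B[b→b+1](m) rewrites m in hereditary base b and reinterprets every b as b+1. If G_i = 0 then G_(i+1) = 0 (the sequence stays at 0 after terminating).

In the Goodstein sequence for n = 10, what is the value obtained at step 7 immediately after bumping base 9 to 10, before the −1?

G_0=10  [base 2] 2^(2 + 1) + 2  →[2↦3]→  3^(3 + 1) + 3 = 84  −1 ⇒ G_1=83
G_1=83  [base 3] 3^(3 + 1) + 2  →[3↦4]→  4^(4 + 1) + 2 = 1026  −1 ⇒ G_2=1025
G_2=1025  [base 4] 4^(4 + 1) + 1  →[4↦5]→  5^(5 + 1) + 1 = 15626  −1 ⇒ G_3=15625
G_3=15625  [base 5] 5^(5 + 1)  →[5↦6]→  6^(6 + 1) = 279936  −1 ⇒ G_4=279935
G_4=279935  [base 6] 5·6^6 + 5·6^5 + 5·6^4 + 5·6^3 + 5·6^2 + 5·6 + 5  →[6↦7]→  5·7^7 + 5·7^5 + 5·7^4 + 5·7^3 + 5·7^2 + 5·7 + 5 = 4215755  −1 ⇒ G_5=4215754
G_5=4215754  [base 7] 5·7^7 + 5·7^5 + 5·7^4 + 5·7^3 + 5·7^2 + 5·7 + 4  →[7↦8]→  5·8^8 + 5·8^5 + 5·8^4 + 5·8^3 + 5·8^2 + 5·8 + 4 = 84073324  −1 ⇒ G_6=84073323
G_6=84073323  [base 8] 5·8^8 + 5·8^5 + 5·8^4 + 5·8^3 + 5·8^2 + 5·8 + 3  →[8↦9]→  5·9^9 + 5·9^5 + 5·9^4 + 5·9^3 + 5·9^2 + 5·9 + 3 = 1937434593  −1 ⇒ G_7=1937434592
G_7=1937434592  [base 9] 5·9^9 + 5·9^5 + 5·9^4 + 5·9^3 + 5·9^2 + 5·9 + 2  →[9↦10]→  5·10^10 + 5·10^5 + 5·10^4 + 5·10^3 + 5·10^2 + 5·10 + 2 = 50000555552  −1 ⇒ G_8=50000555551

50000555552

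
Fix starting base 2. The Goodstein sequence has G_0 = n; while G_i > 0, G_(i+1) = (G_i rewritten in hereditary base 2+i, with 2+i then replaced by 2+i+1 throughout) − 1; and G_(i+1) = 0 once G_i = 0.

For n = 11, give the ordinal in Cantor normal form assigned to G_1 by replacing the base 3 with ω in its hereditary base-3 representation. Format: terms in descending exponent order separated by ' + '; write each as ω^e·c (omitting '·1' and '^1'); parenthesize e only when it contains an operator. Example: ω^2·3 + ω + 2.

ω^(ω + 1) + ω

i=0: 11 = 2^(2 + 1) + 2 + 1 (b=2); 2→3: 3^(3 + 1) + 3 + 1 = 85; 85−1 = 84
i=1: 84 = 3^(3 + 1) + 3 (b=3); 3→4: 4^(4 + 1) + 4 = 1028; 1028−1 = 1027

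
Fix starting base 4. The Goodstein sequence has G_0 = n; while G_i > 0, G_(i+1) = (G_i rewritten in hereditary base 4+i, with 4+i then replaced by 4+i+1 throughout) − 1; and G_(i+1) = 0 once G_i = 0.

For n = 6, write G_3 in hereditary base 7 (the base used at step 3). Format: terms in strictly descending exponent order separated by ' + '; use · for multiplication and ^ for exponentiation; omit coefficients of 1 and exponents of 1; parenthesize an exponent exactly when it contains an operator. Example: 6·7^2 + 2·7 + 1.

G_0 = 6. HB_4(6) = 4 + 2. Bump = 7. G_1 = 6.
G_1 = 6. HB_5(6) = 5 + 1. Bump = 7. G_2 = 6.
G_2 = 6. HB_6(6) = 6. Bump = 7. G_3 = 6.
G_3 = 6. HB_7(6) = 6. Bump = 6. G_4 = 5.

6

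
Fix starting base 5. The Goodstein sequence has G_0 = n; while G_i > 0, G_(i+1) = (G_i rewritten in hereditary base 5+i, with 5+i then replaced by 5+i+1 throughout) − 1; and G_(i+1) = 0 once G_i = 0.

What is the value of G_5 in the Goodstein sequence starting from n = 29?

99

G_0=29  [base 5] 5^2 + 4  →[5↦6]→  6^2 + 4 = 40  −1 ⇒ G_1=39
G_1=39  [base 6] 6^2 + 3  →[6↦7]→  7^2 + 3 = 52  −1 ⇒ G_2=51
G_2=51  [base 7] 7^2 + 2  →[7↦8]→  8^2 + 2 = 66  −1 ⇒ G_3=65
G_3=65  [base 8] 8^2 + 1  →[8↦9]→  9^2 + 1 = 82  −1 ⇒ G_4=81
G_4=81  [base 9] 9^2  →[9↦10]→  10^2 = 100  −1 ⇒ G_5=99
G_5=99  [base 10] 9·10 + 9  →[10↦11]→  9·11 + 9 = 108  −1 ⇒ G_6=107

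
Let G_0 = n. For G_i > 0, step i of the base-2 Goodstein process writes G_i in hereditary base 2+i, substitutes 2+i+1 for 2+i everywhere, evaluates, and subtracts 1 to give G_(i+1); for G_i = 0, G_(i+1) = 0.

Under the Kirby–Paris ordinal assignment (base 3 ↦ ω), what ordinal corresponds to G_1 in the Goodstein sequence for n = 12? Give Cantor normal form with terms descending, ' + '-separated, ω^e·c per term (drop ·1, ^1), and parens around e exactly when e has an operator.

base 2: 12 = 2^(2 + 1) + 2^2; at 3: 3^(3 + 1) + 3^3 = 108; next = 107
base 3: 107 = 3^(3 + 1) + 2·3^2 + 2·3 + 2; at 4: 4^(4 + 1) + 2·4^2 + 2·4 + 2 = 1066; next = 1065

ω^(ω + 1) + ω^2·2 + ω·2 + 2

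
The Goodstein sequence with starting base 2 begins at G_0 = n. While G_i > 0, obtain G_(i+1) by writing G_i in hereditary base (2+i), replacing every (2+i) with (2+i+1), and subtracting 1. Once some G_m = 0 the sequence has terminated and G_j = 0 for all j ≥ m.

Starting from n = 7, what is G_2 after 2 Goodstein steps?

G_0=7  [base 2] 2^2 + 2 + 1  →[2↦3]→  3^3 + 3 + 1 = 31  −1 ⇒ G_1=30
G_1=30  [base 3] 3^3 + 3  →[3↦4]→  4^4 + 4 = 260  −1 ⇒ G_2=259

259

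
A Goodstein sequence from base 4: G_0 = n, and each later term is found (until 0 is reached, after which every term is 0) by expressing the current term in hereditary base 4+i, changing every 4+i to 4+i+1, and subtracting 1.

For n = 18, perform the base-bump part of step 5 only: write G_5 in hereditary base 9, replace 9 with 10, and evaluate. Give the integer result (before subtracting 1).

(0) 18|_4 = 4^2 + 2 ↦ 5^2 + 2|_5 = 27 ⇒ 26
(1) 26|_5 = 5^2 + 1 ↦ 6^2 + 1|_6 = 37 ⇒ 36
(2) 36|_6 = 6^2 ↦ 7^2|_7 = 49 ⇒ 48
(3) 48|_7 = 6·7 + 6 ↦ 6·8 + 6|_8 = 54 ⇒ 53
(4) 53|_8 = 6·8 + 5 ↦ 6·9 + 5|_9 = 59 ⇒ 58
(5) 58|_9 = 6·9 + 4 ↦ 6·10 + 4|_10 = 64 ⇒ 63

64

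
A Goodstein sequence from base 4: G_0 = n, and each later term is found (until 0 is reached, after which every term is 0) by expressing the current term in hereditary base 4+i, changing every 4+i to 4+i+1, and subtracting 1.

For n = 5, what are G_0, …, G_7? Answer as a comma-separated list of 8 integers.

5, 5, 5, 4, 3, 2, 1, 0

step 0: 5 = 4 + 1; sub 5 for 4: 5 + 1; = 6; G_1 = 6−1 = 5
step 1: 5 = 5; sub 6 for 5: 6; = 6; G_2 = 6−1 = 5
step 2: 5 = 5; sub 7 for 6: 5; = 5; G_3 = 5−1 = 4
step 3: 4 = 4; sub 8 for 7: 4; = 4; G_4 = 4−1 = 3
step 4: 3 = 3; sub 9 for 8: 3; = 3; G_5 = 3−1 = 2
step 5: 2 = 2; sub 10 for 9: 2; = 2; G_6 = 2−1 = 1
step 6: 1 = 1; sub 11 for 10: 1; = 1; G_7 = 1−1 = 0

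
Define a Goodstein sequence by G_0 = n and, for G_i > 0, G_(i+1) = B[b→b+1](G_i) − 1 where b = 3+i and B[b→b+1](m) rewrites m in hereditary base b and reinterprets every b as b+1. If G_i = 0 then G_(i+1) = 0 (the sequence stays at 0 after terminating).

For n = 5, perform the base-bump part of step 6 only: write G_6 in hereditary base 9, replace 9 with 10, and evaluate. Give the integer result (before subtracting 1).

base 3: 5 = 3 + 2; at 4: 4 + 2 = 6; next = 5
base 4: 5 = 4 + 1; at 5: 5 + 1 = 6; next = 5
base 5: 5 = 5; at 6: 6 = 6; next = 5
base 6: 5 = 5; at 7: 5 = 5; next = 4
base 7: 4 = 4; at 8: 4 = 4; next = 3
base 8: 3 = 3; at 9: 3 = 3; next = 2

2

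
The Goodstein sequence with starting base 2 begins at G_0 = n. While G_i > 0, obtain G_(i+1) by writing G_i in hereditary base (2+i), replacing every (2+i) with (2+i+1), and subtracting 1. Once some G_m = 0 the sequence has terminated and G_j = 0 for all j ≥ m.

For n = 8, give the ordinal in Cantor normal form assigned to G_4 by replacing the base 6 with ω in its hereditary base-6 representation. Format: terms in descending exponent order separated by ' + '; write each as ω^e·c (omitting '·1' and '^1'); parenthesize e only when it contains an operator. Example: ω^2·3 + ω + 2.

8 —HB2→ 2^(2 + 1) —bump→ 3^(3 + 1) = 81 —(−1)→ 80
80 —HB3→ 2·3^3 + 2·3^2 + 2·3 + 2 —bump→ 2·4^4 + 2·4^2 + 2·4 + 2 = 554 —(−1)→ 553
553 —HB4→ 2·4^4 + 2·4^2 + 2·4 + 1 —bump→ 2·5^5 + 2·5^2 + 2·5 + 1 = 6311 —(−1)→ 6310
6310 —HB5→ 2·5^5 + 2·5^2 + 2·5 —bump→ 2·6^6 + 2·6^2 + 2·6 = 93396 —(−1)→ 93395
93395 —HB6→ 2·6^6 + 2·6^2 + 6 + 5 —bump→ 2·7^7 + 2·7^2 + 7 + 5 = 1647196 —(−1)→ 1647195

ω^ω·2 + ω^2·2 + ω + 5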